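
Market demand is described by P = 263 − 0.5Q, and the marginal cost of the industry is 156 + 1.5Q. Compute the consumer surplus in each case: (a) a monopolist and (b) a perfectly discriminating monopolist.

Monopoly: CS = 457.96; Perfect PD: CS = 0

A monopolist chooses Q where MR = MC. MR = 263 − Q; setting this equal to 156 + 1.5Q gives Q = 42.8 and P = 241.6.
CS = ½·(263 − 241.6)·42.8 = 457.96.
A perfectly discriminating monopolist sells every unit with P(Q) ≥ MC(Q), so output equals the competitive quantity Q = 53.5. Each buyer pays their reservation price, so CS = 0 and the firm captures all surplus.
CS = 0.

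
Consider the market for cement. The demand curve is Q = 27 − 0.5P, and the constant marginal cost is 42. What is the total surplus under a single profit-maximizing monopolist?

Inverting demand: P = 54 − 2Q.
A monopolist chooses Q where MR = MC. MR = 54 − 4Q; setting this equal to 42 gives Q = 3 and P = 48.
CS = ½·(54 − 48)·3 = 9; PS = (48 − 42)·3 = 18; TS = 27.

TS = 27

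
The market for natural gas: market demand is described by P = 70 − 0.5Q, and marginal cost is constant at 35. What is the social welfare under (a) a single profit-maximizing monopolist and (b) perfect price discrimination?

Monopoly: TS = 918.75; Perfect PD: TS = 1225

A monopolist chooses Q where MR = MC. MR = 70 − Q; setting this equal to 35 gives Q = 35 and P = 52.5.
CS = ½·(70 − 52.5)·35 = 306.25; PS = (52.5 − 35)·35 = 612.5; TS = 918.75.
With perfect price discrimination, output is the efficient level Q = 70 (where demand meets MC), but every buyer pays their willingness to pay: CS = 0 and PS = total surplus.
TS = 1225 (equal to competitive TS).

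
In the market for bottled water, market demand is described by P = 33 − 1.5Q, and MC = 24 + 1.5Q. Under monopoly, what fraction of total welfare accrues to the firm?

PS/TS = 0.75

Monopoly sets MR = MC: 33 − 3Q = 24 + 1.5Q ⇒ Q = 2, P = 33 − 1.5·2 = 30.
CS = ½·(33 − 30)·2 = 3.
PS = P·Q − VC(Q) = 30·2 − (24·2 + ½·1.5·2²) = 9.
Share captured = PS/TS = 9/12 = 0.75.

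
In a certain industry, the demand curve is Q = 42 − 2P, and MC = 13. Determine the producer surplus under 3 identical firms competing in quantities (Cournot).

Inverting demand: P = 21 − 0.5Q.
Cournot with 3 identical firms: the symmetric best-response condition is 21 − 2q = 13. Each firm produces q = 4, total output Q = 12, price P = 15.
PS = (15 − 13)·12 = 24.

PS = 24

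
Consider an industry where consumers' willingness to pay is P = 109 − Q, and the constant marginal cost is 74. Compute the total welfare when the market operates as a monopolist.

The monopolist equates marginal revenue to marginal cost: 109 − 2Q = 74, so Q = 17.5. From demand, P = 91.5.
CS = ½·(109 − 91.5)·17.5 = 153.125; PS = (91.5 − 74)·17.5 = 306.25; TS = 459.375.

TS = 459.375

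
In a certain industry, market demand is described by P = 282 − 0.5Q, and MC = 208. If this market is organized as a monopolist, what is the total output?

The monopolist equates marginal revenue to marginal cost: 282 − Q = 208, so Q = 74. From demand, P = 245.

Q = 74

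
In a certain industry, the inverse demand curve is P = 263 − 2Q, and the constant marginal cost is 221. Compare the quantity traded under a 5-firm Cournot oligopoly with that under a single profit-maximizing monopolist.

Cournot with 5 identical firms: the symmetric best-response condition is 263 − 12q = 221. Each firm produces q = 3.5, total output Q = 17.5, price P = 228.
The monopolist equates marginal revenue to marginal cost: 263 − 4Q = 221, so Q = 10.5. From demand, P = 242.

Cournot: Q = 17.5; Monopoly: Q = 10.5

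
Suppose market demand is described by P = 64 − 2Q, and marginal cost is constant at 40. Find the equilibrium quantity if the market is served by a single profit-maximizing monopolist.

Monopoly sets MR = MC: 64 − 4Q = 40 ⇒ Q = 6, P = 64 − 2·6 = 52.

Q = 6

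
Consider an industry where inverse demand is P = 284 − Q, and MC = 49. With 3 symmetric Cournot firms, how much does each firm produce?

q_i = 58.75

Cournot with 3 identical firms: the symmetric best-response condition is 284 − 4q = 49. Each firm produces q = 58.75, total output Q = 176.25, price P = 107.75.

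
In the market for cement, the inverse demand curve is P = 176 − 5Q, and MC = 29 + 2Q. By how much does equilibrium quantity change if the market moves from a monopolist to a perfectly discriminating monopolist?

Q rises by 8.75

The monopolist equates marginal revenue to marginal cost: 176 − 10Q = 29 + 2Q, so Q = 12.25. From demand, P = 114.75.
A perfectly discriminating monopolist sells every unit with P(Q) ≥ MC(Q), so output equals the competitive quantity Q = 21. Each buyer pays their reservation price, so CS = 0 and the firm captures all surplus.
Change in equilibrium quantity: 21 − 12.25 = 8.75.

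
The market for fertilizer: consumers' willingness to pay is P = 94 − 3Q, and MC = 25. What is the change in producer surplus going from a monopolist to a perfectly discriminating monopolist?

A monopolist chooses Q where MR = MC. MR = 94 − 6Q; setting this equal to 25 gives Q = 11.5 and P = 59.5.
PS = (59.5 − 25)·11.5 = 396.75.
With perfect price discrimination, output is the efficient level Q = 23 (where demand meets MC), but every buyer pays their willingness to pay: CS = 0 and PS = total surplus.
PS = ½·(94 − 25)·23 = 793.5.
Change in producer surplus: 793.5 − 396.75 = 396.75.

PS rises by 396.75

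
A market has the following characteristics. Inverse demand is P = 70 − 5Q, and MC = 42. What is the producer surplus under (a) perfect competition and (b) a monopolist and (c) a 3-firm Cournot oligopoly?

Competition: PS = 0; Monopoly: PS = 39.2; Cournot: PS = 29.4

Competitive firms price at marginal cost: P = 42, giving Q = 5.6.
PS = (42 − 42)·5.6 = 0.
A monopolist chooses Q where MR = MC. MR = 70 − 10Q; setting this equal to 42 gives Q = 2.8 and P = 56.
PS = (56 − 42)·2.8 = 39.2.
Cournot with 3 identical firms: the symmetric best-response condition is 70 − 20q = 42. Each firm produces q = 1.4, total output Q = 4.2, price P = 49.
PS = (49 − 42)·4.2 = 29.4.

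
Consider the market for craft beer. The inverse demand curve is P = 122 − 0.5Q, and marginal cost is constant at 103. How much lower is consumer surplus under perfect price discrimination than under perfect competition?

Competitive firms price at marginal cost: P = 103, giving Q = 38.
CS = ½·(122 − 103)·38 = 361.
A perfectly discriminating monopolist sells every unit with P(Q) ≥ MC(Q), so output equals the competitive quantity Q = 38. Each buyer pays their reservation price, so CS = 0 and the firm captures all surplus.
CS = 0.
Change in consumer surplus: 0 − 361 = −361.

CS falls by 361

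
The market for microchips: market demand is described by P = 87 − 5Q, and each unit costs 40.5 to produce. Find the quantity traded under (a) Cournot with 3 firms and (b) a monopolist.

Cournot: Q = 6.975; Monopoly: Q = 4.65

With 3 symmetric Cournot firms, each firm's FOC gives 87 − 20q = 40.5, so q = 2.325, Q = 3·2.325 = 6.975, and P = 52.125.
Monopoly sets MR = MC: 87 − 10Q = 40.5 ⇒ Q = 4.65, P = 87 − 5·4.65 = 63.75.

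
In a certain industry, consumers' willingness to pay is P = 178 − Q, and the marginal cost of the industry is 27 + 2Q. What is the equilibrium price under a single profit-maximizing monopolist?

P = 140.25

A monopolist chooses Q where MR = MC. MR = 178 − 2Q; setting this equal to 27 + 2Q gives Q = 37.75 and P = 140.25.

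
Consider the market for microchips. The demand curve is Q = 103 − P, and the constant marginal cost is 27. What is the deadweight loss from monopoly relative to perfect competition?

Inverting demand: P = 103 − Q.
Competitive firms price at marginal cost: P = 27, giving Q = 76.
A monopolist chooses Q where MR = MC. MR = 103 − 2Q; setting this equal to 27 gives Q = 38 and P = 65.
DWL is the triangle between Q = 38 and Q = 76: ½·(76 − 38)·(65 − 27) = 722.

DWL = 722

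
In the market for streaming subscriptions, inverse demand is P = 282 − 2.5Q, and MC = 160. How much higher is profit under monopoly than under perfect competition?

Under competition P = MC = 160, so Q = (282 − 160)/2.5 = 48.8.
Profit = (160 − 160)·48.8 = 0.
A monopolist chooses Q where MR = MC. MR = 282 − 5Q; setting this equal to 160 gives Q = 24.4 and P = 221.
Profit = (221 − 160)·24.4 = 1488.4.
Change in profit: 1488.4 − 0 = 1488.4.

π rises by 1488.4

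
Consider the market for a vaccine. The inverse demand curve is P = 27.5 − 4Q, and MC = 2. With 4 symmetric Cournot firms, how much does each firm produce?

q_i = 1.275

With 4 symmetric Cournot firms, each firm's FOC gives 27.5 − 20q = 2, so q = 1.275, Q = 4·1.275 = 5.1, and P = 7.1.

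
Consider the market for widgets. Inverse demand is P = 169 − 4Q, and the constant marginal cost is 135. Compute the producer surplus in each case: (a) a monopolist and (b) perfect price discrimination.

Monopoly sets MR = MC: 169 − 8Q = 135 ⇒ Q = 4.25, P = 169 − 4·4.25 = 152.
PS = (152 − 135)·4.25 = 72.25.
Under first-degree price discrimination the firm charges each unit its demand price and produces up to where P = MC, i.e. Q = 8.5. Consumer surplus is zero; producer surplus equals total surplus.
PS = ½·(169 − 135)·8.5 = 144.5.

Monopoly: PS = 72.25; Perfect PD: PS = 144.5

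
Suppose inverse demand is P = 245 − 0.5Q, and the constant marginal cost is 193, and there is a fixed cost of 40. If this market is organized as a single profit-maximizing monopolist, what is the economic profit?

A monopolist chooses Q where MR = MC. MR = 245 − Q; setting this equal to 193 gives Q = 52 and P = 219.
Profit = (219 − 193)·52 − 40 = 1312.

Profit = 1312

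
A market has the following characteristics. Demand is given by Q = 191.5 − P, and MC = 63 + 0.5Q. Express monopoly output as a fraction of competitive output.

Q_m/Q_c = 0.6

Inverting demand: P = 191.5 − Q.
Monopoly sets MR = MC: 191.5 − 2Q = 63 + 0.5Q ⇒ Q = 51.4, P = 191.5 − 51.4 = 140.1.
Competitive equilibrium sets price equal to marginal cost: 191.5 − Q = 63 + 0.5Q, so Q = 257/3 and P = 635/6.
Ratio Q_m/Q_c = 51.4/(257/3) = 0.6.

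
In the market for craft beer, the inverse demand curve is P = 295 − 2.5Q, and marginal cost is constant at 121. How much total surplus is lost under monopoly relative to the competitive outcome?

DWL = 1513.8

Perfect competition: P = MC = 121, so 295 − 2.5Q = 121 and Q = 69.6.
The monopolist equates marginal revenue to marginal cost: 295 − 5Q = 121, so Q = 34.8. From demand, P = 208.
DWL is the triangle between Q = 34.8 and Q = 69.6: ½·(69.6 − 34.8)·(208 − 121) = 1513.8.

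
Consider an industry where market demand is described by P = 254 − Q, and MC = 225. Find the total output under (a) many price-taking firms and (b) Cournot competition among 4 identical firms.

Competition: Q = 29; Cournot: Q = 23.2

Under competition P = MC = 225, so Q = (254 − 225)/1 = 29.
Cournot with 4 identical firms: the symmetric best-response condition is 254 − 5q = 225. Each firm produces q = 5.8, total output Q = 23.2, price P = 230.8.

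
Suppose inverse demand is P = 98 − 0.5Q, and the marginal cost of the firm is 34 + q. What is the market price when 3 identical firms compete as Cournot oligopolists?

P = 66

With 3 symmetric Cournot firms, each firm's FOC gives 98 − 2q = 34 + q, so q = 64/3, Q = 3·64/3 = 64, and P = 66.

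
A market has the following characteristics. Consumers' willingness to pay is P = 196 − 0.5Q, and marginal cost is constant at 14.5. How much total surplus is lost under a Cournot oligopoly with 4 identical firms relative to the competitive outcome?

DWL = 1317.69

Under competition P = MC = 14.5, so Q = (196 − 14.5)/0.5 = 363.
With 4 symmetric Cournot firms, each firm's FOC gives 196 − 2.5q = 14.5, so q = 72.6, Q = 4·72.6 = 290.4, and P = 50.8.
DWL is the triangle between Q = 290.4 and Q = 363: ½·(363 − 290.4)·(50.8 − 14.5) = 1317.69.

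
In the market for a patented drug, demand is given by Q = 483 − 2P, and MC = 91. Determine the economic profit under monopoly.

Profit = 11325.125

Inverting demand: P = 241.5 − 0.5Q.
Monopoly sets MR = MC: 241.5 − Q = 91 ⇒ Q = 150.5, P = 241.5 − 0.5·150.5 = 166.25.
Profit = (166.25 − 91)·150.5 = 11325.125.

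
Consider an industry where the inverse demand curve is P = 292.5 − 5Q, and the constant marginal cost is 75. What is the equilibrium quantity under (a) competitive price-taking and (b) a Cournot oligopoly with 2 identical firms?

Competition: Q = 43.5; Cournot: Q = 29

Perfect competition: P = MC = 75, so 292.5 − 5Q = 75 and Q = 43.5.
In a 2-firm Cournot equilibrium, symmetry and the first-order condition give q = (292.5 − 75)/(15) = 14.5. So Q = 29 and P = 147.5.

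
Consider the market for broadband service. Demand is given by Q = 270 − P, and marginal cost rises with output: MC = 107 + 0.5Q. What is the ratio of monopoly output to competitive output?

Inverting demand: P = 270 − Q.
The monopolist equates marginal revenue to marginal cost: 270 − 2Q = 107 + 0.5Q, so Q = 65.2. From demand, P = 204.8.
Under competition P = MC: 270 − Q = 107 + 0.5Q ⇒ Q = 326/3, P = 484/3.
Ratio Q_m/Q_c = 65.2/(326/3) = 0.6.

Q_m/Q_c = 0.6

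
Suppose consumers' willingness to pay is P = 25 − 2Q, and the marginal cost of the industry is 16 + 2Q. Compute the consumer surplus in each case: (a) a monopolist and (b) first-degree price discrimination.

Monopoly: CS = 2.25; Perfect PD: CS = 0

A monopolist chooses Q where MR = MC. MR = 25 − 4Q; setting this equal to 16 + 2Q gives Q = 1.5 and P = 22.
CS = ½·(25 − 22)·1.5 = 2.25.
Under first-degree price discrimination the firm charges each unit its demand price and produces up to where P = MC, i.e. Q = 2.25. Consumer surplus is zero; producer surplus equals total surplus.
CS = 0.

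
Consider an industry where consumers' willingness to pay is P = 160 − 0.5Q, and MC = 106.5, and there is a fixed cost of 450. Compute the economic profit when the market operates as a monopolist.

A monopolist chooses Q where MR = MC. MR = 160 − Q; setting this equal to 106.5 gives Q = 53.5 and P = 133.25.
Profit = (133.25 − 106.5)·53.5 − 450 = 981.125.

Profit = 981.125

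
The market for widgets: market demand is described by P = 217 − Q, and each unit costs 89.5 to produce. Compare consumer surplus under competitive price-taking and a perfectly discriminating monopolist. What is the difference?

Competitive firms price at marginal cost: P = 89.5, giving Q = 127.5.
CS = ½·(217 − 89.5)·127.5 = 8128.125.
With perfect price discrimination, output is the efficient level Q = 127.5 (where demand meets MC), but every buyer pays their willingness to pay: CS = 0 and PS = total surplus.
CS = 0.
Change in consumer surplus: 0 − 8128.125 = −8128.125.

CS falls by 8128.125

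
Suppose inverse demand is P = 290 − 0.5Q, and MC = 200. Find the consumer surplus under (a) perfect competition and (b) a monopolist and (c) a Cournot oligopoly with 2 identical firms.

Competition: CS = 8100; Monopoly: CS = 2025; Cournot: CS = 3600

Under competition P = MC = 200, so Q = (290 − 200)/0.5 = 180.
CS = ½·(290 − 200)·180 = 8100.
Monopoly sets MR = MC: 290 − Q = 200 ⇒ Q = 90, P = 290 − 0.5·90 = 245.
CS = ½·(290 − 245)·90 = 2025.
With 2 symmetric Cournot firms, each firm's FOC gives 290 − 1.5q = 200, so q = 60, Q = 2·60 = 120, and P = 230.
CS = ½·(290 − 230)·120 = 3600.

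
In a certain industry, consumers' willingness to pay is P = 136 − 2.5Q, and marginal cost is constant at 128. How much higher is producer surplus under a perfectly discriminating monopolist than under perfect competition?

Perfect competition: P = MC = 128, so 136 − 2.5Q = 128 and Q = 3.2.
PS = (128 − 128)·3.2 = 0.
A perfectly discriminating monopolist sells every unit with P(Q) ≥ MC(Q), so output equals the competitive quantity Q = 3.2. Each buyer pays their reservation price, so CS = 0 and the firm captures all surplus.
PS = ½·(136 − 128)·3.2 = 12.8.
Change in producer surplus: 12.8 − 0 = 12.8.

PS rises by 12.8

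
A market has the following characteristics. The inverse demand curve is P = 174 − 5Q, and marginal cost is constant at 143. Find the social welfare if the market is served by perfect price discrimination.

With perfect price discrimination, output is the efficient level Q = 6.2 (where demand meets MC), but every buyer pays their willingness to pay: CS = 0 and PS = total surplus.
TS = 96.1 (equal to competitive TS).

TS = 96.1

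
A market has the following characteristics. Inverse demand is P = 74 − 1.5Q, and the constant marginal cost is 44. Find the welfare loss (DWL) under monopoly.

Under competition P = MC = 44, so Q = (74 − 44)/1.5 = 20.
A monopolist chooses Q where MR = MC. MR = 74 − 3Q; setting this equal to 44 gives Q = 10 and P = 59.
DWL is the triangle between Q = 10 and Q = 20: ½·(20 − 10)·(59 − 44) = 75.

DWL = 75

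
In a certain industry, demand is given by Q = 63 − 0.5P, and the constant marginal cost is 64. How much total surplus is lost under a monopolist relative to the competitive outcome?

DWL = 240.25

Inverting demand: P = 126 − 2Q.
Competitive firms price at marginal cost: P = 64, giving Q = 31.
A monopolist chooses Q where MR = MC. MR = 126 − 4Q; setting this equal to 64 gives Q = 15.5 and P = 95.
DWL is the triangle between Q = 15.5 and Q = 31: ½·(31 − 15.5)·(95 − 64) = 240.25.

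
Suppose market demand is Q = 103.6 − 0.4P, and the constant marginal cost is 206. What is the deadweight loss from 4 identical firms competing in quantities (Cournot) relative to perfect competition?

Inverting demand: P = 259 − 2.5Q.
Competitive firms price at marginal cost: P = 206, giving Q = 21.2.
Cournot with 4 identical firms: the symmetric best-response condition is 259 − 12.5q = 206. Each firm produces q = 4.24, total output Q = 16.96, price P = 216.6.
DWL is the triangle between Q = 16.96 and Q = 21.2: ½·(21.2 − 16.96)·(216.6 − 206) = 22.472.

DWL = 22.472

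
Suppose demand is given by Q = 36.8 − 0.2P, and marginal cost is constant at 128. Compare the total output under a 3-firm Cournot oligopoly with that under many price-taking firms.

Cournot: Q = 8.4; Competition: Q = 11.2

Inverting demand: P = 184 − 5Q.
In a 3-firm Cournot equilibrium, symmetry and the first-order condition give q = (184 − 128)/(20) = 2.8. So Q = 8.4 and P = 142.
Under competition P = MC = 128, so Q = (184 − 128)/5 = 11.2.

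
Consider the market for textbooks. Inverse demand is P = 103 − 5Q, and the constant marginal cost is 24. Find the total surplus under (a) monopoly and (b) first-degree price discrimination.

A monopolist chooses Q where MR = MC. MR = 103 − 10Q; setting this equal to 24 gives Q = 7.9 and P = 63.5.
CS = ½·(103 − 63.5)·7.9 = 156.025; PS = (63.5 − 24)·7.9 = 312.05; TS = 468.075.
With perfect price discrimination, output is the efficient level Q = 15.8 (where demand meets MC), but every buyer pays their willingness to pay: CS = 0 and PS = total surplus.
TS = 624.1 (equal to competitive TS).

Monopoly: TS = 468.075; Perfect PD: TS = 624.1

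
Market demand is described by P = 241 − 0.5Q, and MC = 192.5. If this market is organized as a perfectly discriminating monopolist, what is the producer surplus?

With perfect price discrimination, output is the efficient level Q = 97 (where demand meets MC), but every buyer pays their willingness to pay: CS = 0 and PS = total surplus.
PS = ½·(241 − 192.5)·97 = 2352.25.

PS = 2352.25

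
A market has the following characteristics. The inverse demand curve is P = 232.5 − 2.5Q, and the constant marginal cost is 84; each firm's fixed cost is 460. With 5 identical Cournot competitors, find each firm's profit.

In a 5-firm Cournot equilibrium, symmetry and the first-order condition give q = (232.5 − 84)/(15) = 9.9. So Q = 49.5 and P = 108.75.
Each firm's profit = (108.75 − 84)·9.9 − 460 = −214.975.

π_i = −214.975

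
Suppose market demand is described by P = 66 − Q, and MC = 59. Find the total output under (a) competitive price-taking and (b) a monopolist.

Competition: Q = 7; Monopoly: Q = 3.5

Competitive firms price at marginal cost: P = 59, giving Q = 7.
Monopoly sets MR = MC: 66 − 2Q = 59 ⇒ Q = 3.5, P = 66 − 3.5 = 62.5.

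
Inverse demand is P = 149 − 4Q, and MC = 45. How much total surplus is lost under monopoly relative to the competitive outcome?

Perfect competition: P = MC = 45, so 149 − 4Q = 45 and Q = 26.
A monopolist chooses Q where MR = MC. MR = 149 − 8Q; setting this equal to 45 gives Q = 13 and P = 97.
DWL is the triangle between Q = 13 and Q = 26: ½·(26 − 13)·(97 − 45) = 338.

DWL = 338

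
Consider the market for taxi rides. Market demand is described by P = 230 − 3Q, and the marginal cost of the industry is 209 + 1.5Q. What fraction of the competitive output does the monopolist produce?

Q_m/Q_c = 0.6

The monopolist equates marginal revenue to marginal cost: 230 − 6Q = 209 + 1.5Q, so Q = 2.8. From demand, P = 221.6.
Competitive equilibrium sets price equal to marginal cost: 230 − 3Q = 209 + 1.5Q, so Q = 14/3 and P = 216.
Ratio Q_m/Q_c = 2.8/(14/3) = 0.6.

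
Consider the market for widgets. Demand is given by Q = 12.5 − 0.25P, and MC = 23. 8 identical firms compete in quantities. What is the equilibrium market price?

P = 26

Inverting demand: P = 50 − 4Q.
Cournot with 8 identical firms: the symmetric best-response condition is 50 − 36q = 23. Each firm produces q = 0.75, total output Q = 6, price P = 26.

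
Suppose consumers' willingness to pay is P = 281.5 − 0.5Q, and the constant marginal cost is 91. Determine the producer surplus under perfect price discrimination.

A perfectly discriminating monopolist sells every unit with P(Q) ≥ MC(Q), so output equals the competitive quantity Q = 381. Each buyer pays their reservation price, so CS = 0 and the firm captures all surplus.
PS = ½·(281.5 − 91)·381 = 36290.25.

PS = 36290.25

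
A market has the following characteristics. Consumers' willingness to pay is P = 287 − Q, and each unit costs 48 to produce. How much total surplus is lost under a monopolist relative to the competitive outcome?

DWL = 7140.125

Perfect competition: P = MC = 48, so 287 − Q = 48 and Q = 239.
A monopolist chooses Q where MR = MC. MR = 287 − 2Q; setting this equal to 48 gives Q = 119.5 and P = 167.5.
DWL is the triangle between Q = 119.5 and Q = 239: ½·(239 − 119.5)·(167.5 − 48) = 7140.125.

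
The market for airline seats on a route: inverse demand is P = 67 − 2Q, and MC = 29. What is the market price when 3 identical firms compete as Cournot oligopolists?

In a 3-firm Cournot equilibrium, symmetry and the first-order condition give q = (67 − 29)/(8) = 4.75. So Q = 14.25 and P = 38.5.

P = 38.5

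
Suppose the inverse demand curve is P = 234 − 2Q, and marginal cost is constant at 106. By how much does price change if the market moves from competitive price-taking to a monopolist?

Under competition P = MC = 106, so Q = (234 − 106)/2 = 64.
The monopolist equates marginal revenue to marginal cost: 234 − 4Q = 106, so Q = 32. From demand, P = 170.
Change in price: 170 − 106 = 64.

Price rises by 64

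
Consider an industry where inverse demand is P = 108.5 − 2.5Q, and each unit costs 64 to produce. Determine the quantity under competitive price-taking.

Q = 17.8

Perfect competition: P = MC = 64, so 108.5 − 2.5Q = 64 and Q = 17.8.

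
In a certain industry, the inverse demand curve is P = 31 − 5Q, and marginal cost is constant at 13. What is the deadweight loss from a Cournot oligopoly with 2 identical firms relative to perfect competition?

Competitive firms price at marginal cost: P = 13, giving Q = 3.6.
With 2 symmetric Cournot firms, each firm's FOC gives 31 − 15q = 13, so q = 1.2, Q = 2·1.2 = 2.4, and P = 19.
DWL is the triangle between Q = 2.4 and Q = 3.6: ½·(3.6 − 2.4)·(19 − 13) = 3.6.

DWL = 3.6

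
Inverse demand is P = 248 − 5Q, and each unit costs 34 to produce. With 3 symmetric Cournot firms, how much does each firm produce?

q_i = 10.7

Cournot with 3 identical firms: the symmetric best-response condition is 248 − 20q = 34. Each firm produces q = 10.7, total output Q = 32.1, price P = 87.5.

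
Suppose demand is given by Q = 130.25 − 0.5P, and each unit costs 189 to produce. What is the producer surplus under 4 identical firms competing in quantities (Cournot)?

Inverting demand: P = 260.5 − 2Q.
With 4 symmetric Cournot firms, each firm's FOC gives 260.5 − 10q = 189, so q = 7.15, Q = 4·7.15 = 28.6, and P = 203.3.
PS = (203.3 − 189)·28.6 = 408.98.

PS = 408.98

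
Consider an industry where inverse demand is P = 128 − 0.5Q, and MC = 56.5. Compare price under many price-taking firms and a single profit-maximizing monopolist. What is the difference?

Competitive firms price at marginal cost: P = 56.5, giving Q = 143.
Monopoly sets MR = MC: 128 − Q = 56.5 ⇒ Q = 71.5, P = 128 − 0.5·71.5 = 92.25.
Change in price: 92.25 − 56.5 = 35.75.

Price rises by 35.75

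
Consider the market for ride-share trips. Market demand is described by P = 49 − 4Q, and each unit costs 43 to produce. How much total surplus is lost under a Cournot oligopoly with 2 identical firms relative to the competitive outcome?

DWL = 0.5

Under competition P = MC = 43, so Q = (49 − 43)/4 = 1.5.
Cournot with 2 identical firms: the symmetric best-response condition is 49 − 12q = 43. Each firm produces q = 0.5, total output Q = 1, price P = 45.
DWL is the triangle between Q = 1 and Q = 1.5: ½·(1.5 − 1)·(45 − 43) = 0.5.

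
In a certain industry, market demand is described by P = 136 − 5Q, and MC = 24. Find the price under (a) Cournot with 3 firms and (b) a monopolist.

Cournot: P = 52; Monopoly: P = 80

In a 3-firm Cournot equilibrium, symmetry and the first-order condition give q = (136 − 24)/(20) = 5.6. So Q = 16.8 and P = 52.
A monopolist chooses Q where MR = MC. MR = 136 − 10Q; setting this equal to 24 gives Q = 11.2 and P = 80.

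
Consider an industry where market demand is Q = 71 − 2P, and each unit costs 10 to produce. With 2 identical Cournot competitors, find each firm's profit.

π_i = 144.5

Inverting demand: P = 35.5 − 0.5Q.
In a 2-firm Cournot equilibrium, symmetry and the first-order condition give q = (35.5 − 10)/(1.5) = 17. So Q = 34 and P = 18.5.
Each firm's profit = (18.5 − 10)·17 = 144.5.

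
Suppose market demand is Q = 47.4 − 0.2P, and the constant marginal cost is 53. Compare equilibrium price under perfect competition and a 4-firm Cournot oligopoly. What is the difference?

Equilibrium price rises by 36.8

Inverting demand: P = 237 − 5Q.
Under competition P = MC = 53, so Q = (237 − 53)/5 = 36.8.
With 4 symmetric Cournot firms, each firm's FOC gives 237 − 25q = 53, so q = 7.36, Q = 4·7.36 = 29.44, and P = 89.8.
Change in equilibrium price: 89.8 − 53 = 36.8.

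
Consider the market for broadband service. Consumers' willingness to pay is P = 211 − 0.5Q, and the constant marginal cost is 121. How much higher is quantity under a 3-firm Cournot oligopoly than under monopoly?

Quantity rises by 45

Monopoly sets MR = MC: 211 − Q = 121 ⇒ Q = 90, P = 211 − 0.5·90 = 166.
With 3 symmetric Cournot firms, each firm's FOC gives 211 − 2q = 121, so q = 45, Q = 3·45 = 135, and P = 143.5.
Change in quantity: 135 − 90 = 45.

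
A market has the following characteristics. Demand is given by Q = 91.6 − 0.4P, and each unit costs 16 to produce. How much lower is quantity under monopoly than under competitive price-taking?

Inverting demand: P = 229 − 2.5Q.
Perfect competition: P = MC = 16, so 229 − 2.5Q = 16 and Q = 85.2.
Monopoly sets MR = MC: 229 − 5Q = 16 ⇒ Q = 42.6, P = 229 − 2.5·42.6 = 122.5.
Change in quantity: 42.6 − 85.2 = −42.6.

Q falls by 42.6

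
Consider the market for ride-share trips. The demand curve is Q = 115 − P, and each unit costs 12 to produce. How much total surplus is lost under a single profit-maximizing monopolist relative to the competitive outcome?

DWL = 1326.125

Inverting demand: P = 115 − Q.
Perfect competition: P = MC = 12, so 115 − Q = 12 and Q = 103.
The monopolist equates marginal revenue to marginal cost: 115 − 2Q = 12, so Q = 51.5. From demand, P = 63.5.
DWL is the triangle between Q = 51.5 and Q = 103: ½·(103 − 51.5)·(63.5 − 12) = 1326.125.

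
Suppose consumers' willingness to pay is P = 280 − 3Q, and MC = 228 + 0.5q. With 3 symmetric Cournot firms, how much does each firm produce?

q_i = 4.16

Cournot with 3 identical firms: the symmetric best-response condition is 280 − 12q = 228 + 0.5q. Each firm produces q = 4.16, total output Q = 12.48, price P = 242.56.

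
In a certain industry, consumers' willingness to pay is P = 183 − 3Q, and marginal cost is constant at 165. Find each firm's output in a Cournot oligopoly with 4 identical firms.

With 4 symmetric Cournot firms, each firm's FOC gives 183 − 15q = 165, so q = 1.2, Q = 4·1.2 = 4.8, and P = 168.6.

q_i = 1.2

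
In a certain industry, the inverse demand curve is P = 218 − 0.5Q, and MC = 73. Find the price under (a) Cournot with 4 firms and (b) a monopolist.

With 4 symmetric Cournot firms, each firm's FOC gives 218 − 2.5q = 73, so q = 58, Q = 4·58 = 232, and P = 102.
A monopolist chooses Q where MR = MC. MR = 218 − Q; setting this equal to 73 gives Q = 145 and P = 145.5.

Cournot: P = 102; Monopoly: P = 145.5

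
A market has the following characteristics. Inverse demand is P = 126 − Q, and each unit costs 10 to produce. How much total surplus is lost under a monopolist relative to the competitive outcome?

Perfect competition: P = MC = 10, so 126 − Q = 10 and Q = 116.
A monopolist chooses Q where MR = MC. MR = 126 − 2Q; setting this equal to 10 gives Q = 58 and P = 68.
DWL is the triangle between Q = 58 and Q = 116: ½·(116 − 58)·(68 − 10) = 1682.

DWL = 1682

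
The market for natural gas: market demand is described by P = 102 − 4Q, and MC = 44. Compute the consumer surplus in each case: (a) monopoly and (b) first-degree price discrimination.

Monopoly sets MR = MC: 102 − 8Q = 44 ⇒ Q = 7.25, P = 102 − 4·7.25 = 73.
CS = ½·(102 − 73)·7.25 = 105.125.
Under first-degree price discrimination the firm charges each unit its demand price and produces up to where P = MC, i.e. Q = 14.5. Consumer surplus is zero; producer surplus equals total surplus.
CS = 0.

Monopoly: CS = 105.125; Perfect PD: CS = 0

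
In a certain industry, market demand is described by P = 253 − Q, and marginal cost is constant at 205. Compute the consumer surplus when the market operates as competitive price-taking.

Under competition P = MC = 205, so Q = (253 − 205)/1 = 48.
CS = ½·(253 − 205)·48 = 1152.

CS = 1152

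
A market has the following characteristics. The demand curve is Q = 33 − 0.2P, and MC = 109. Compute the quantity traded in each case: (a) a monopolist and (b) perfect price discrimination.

Monopoly: Q = 5.6; Perfect PD: Q = 11.2

Inverting demand: P = 165 − 5Q.
A monopolist chooses Q where MR = MC. MR = 165 − 10Q; setting this equal to 109 gives Q = 5.6 and P = 137.
A perfectly discriminating monopolist sells every unit with P(Q) ≥ MC(Q), so output equals the competitive quantity Q = 11.2. Each buyer pays their reservation price, so CS = 0 and the firm captures all surplus.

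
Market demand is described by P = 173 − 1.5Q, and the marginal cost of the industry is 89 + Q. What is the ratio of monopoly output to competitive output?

Q_m/Q_c = 0.625

Monopoly sets MR = MC: 173 − 3Q = 89 + Q ⇒ Q = 21, P = 173 − 1.5·21 = 141.5.
Under competition P = MC: 173 − 1.5Q = 89 + Q ⇒ Q = 33.6, P = 122.6.
Ratio Q_m/Q_c = 21/33.6 = 0.625.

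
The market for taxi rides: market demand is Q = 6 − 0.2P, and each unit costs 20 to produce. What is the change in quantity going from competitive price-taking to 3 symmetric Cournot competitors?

Inverting demand: P = 30 − 5Q.
Competitive firms price at marginal cost: P = 20, giving Q = 2.
Cournot with 3 identical firms: the symmetric best-response condition is 30 − 20q = 20. Each firm produces q = 0.5, total output Q = 1.5, price P = 22.5.
Change in quantity: 1.5 − 2 = −0.5.

Quantity falls by 0.5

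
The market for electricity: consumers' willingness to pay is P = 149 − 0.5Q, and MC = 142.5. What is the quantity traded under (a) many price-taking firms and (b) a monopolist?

Competition: Q = 13; Monopoly: Q = 6.5

Under competition P = MC = 142.5, so Q = (149 − 142.5)/0.5 = 13.
A monopolist chooses Q where MR = MC. MR = 149 − Q; setting this equal to 142.5 gives Q = 6.5 and P = 145.75.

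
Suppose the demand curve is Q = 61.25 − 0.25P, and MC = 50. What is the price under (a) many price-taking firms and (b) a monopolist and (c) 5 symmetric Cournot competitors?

Inverting demand: P = 245 − 4Q.
Competitive firms price at marginal cost: P = 50, giving Q = 48.75.
Monopoly sets MR = MC: 245 − 8Q = 50 ⇒ Q = 24.375, P = 245 − 4·24.375 = 147.5.
With 5 symmetric Cournot firms, each firm's FOC gives 245 − 24q = 50, so q = 8.125, Q = 5·8.125 = 40.625, and P = 82.5.

Competition: P = 50; Monopoly: P = 147.5; Cournot: P = 82.5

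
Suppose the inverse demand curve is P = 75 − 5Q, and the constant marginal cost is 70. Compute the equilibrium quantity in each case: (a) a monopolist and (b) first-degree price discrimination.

Monopoly sets MR = MC: 75 − 10Q = 70 ⇒ Q = 0.5, P = 75 − 5·0.5 = 72.5.
With perfect price discrimination, output is the efficient level Q = 1 (where demand meets MC), but every buyer pays their willingness to pay: CS = 0 and PS = total surplus.

Monopoly: Q = 0.5; Perfect PD: Q = 1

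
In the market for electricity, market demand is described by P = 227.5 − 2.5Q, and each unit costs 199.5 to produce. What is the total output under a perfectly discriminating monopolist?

Q = 11.2

With perfect price discrimination, output is the efficient level Q = 11.2 (where demand meets MC), but every buyer pays their willingness to pay: CS = 0 and PS = total surplus.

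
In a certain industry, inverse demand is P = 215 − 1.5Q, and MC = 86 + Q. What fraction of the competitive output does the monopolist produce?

The monopolist equates marginal revenue to marginal cost: 215 − 3Q = 86 + Q, so Q = 32.25. From demand, P = 166.625.
Under competition P = MC: 215 − 1.5Q = 86 + Q ⇒ Q = 51.6, P = 137.6.
Ratio Q_m/Q_c = 32.25/51.6 = 0.625.

Q_m/Q_c = 0.625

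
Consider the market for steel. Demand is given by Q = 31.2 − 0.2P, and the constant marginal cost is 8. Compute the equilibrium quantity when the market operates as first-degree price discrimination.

Inverting demand: P = 156 − 5Q.
Under first-degree price discrimination the firm charges each unit its demand price and produces up to where P = MC, i.e. Q = 29.6. Consumer surplus is zero; producer surplus equals total surplus.

Q = 29.6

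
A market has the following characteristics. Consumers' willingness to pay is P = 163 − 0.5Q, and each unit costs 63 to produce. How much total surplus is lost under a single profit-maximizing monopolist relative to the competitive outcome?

DWL = 2500

Perfect competition: P = MC = 63, so 163 − 0.5Q = 63 and Q = 200.
A monopolist chooses Q where MR = MC. MR = 163 − Q; setting this equal to 63 gives Q = 100 and P = 113.
DWL is the triangle between Q = 100 and Q = 200: ½·(200 − 100)·(113 − 63) = 2500.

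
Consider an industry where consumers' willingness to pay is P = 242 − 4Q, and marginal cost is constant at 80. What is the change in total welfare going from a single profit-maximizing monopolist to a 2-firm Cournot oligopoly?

The monopolist equates marginal revenue to marginal cost: 242 − 8Q = 80, so Q = 20.25. From demand, P = 161.
CS = ½·(242 − 161)·20.25 = 820.125; PS = (161 − 80)·20.25 = 1640.25; TS = 2460.375.
In a 2-firm Cournot equilibrium, symmetry and the first-order condition give q = (242 − 80)/(12) = 13.5. So Q = 27 and P = 134.
CS = ½·(242 − 134)·27 = 1458; PS = (134 − 80)·27 = 1458; TS = 2916.
Change in total welfare: 2916 − 2460.375 = 455.625.

TS rises by 455.625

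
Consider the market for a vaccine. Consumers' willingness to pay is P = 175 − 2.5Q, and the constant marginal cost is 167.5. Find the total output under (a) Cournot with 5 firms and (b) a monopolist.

Cournot: Q = 2.5; Monopoly: Q = 1.5

In a 5-firm Cournot equilibrium, symmetry and the first-order condition give q = (175 − 167.5)/(15) = 0.5. So Q = 2.5 and P = 168.75.
Monopoly sets MR = MC: 175 − 5Q = 167.5 ⇒ Q = 1.5, P = 175 − 2.5·1.5 = 171.25.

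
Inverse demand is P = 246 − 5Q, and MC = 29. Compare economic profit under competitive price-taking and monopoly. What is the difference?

π rises by 2354.45

Under competition P = MC = 29, so Q = (246 − 29)/5 = 43.4.
Profit = (29 − 29)·43.4 = 0.
The monopolist equates marginal revenue to marginal cost: 246 − 10Q = 29, so Q = 21.7. From demand, P = 137.5.
Profit = (137.5 − 29)·21.7 = 2354.45.
Change in economic profit: 2354.45 − 0 = 2354.45.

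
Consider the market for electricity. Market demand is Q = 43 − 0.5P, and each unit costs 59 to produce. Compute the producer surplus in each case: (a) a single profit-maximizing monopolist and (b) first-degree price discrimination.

Inverting demand: P = 86 − 2Q.
The monopolist equates marginal revenue to marginal cost: 86 − 4Q = 59, so Q = 6.75. From demand, P = 72.5.
PS = (72.5 − 59)·6.75 = 91.125.
With perfect price discrimination, output is the efficient level Q = 13.5 (where demand meets MC), but every buyer pays their willingness to pay: CS = 0 and PS = total surplus.
PS = ½·(86 − 59)·13.5 = 182.25.

Monopoly: PS = 91.125; Perfect PD: PS = 182.25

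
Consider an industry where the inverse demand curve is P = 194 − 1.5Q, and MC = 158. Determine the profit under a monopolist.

The monopolist equates marginal revenue to marginal cost: 194 − 3Q = 158, so Q = 12. From demand, P = 176.
Profit = (176 − 158)·12 = 216.

Profit = 216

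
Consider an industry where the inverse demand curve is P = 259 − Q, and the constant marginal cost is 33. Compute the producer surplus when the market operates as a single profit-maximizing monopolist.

Monopoly sets MR = MC: 259 − 2Q = 33 ⇒ Q = 113, P = 259 − 113 = 146.
PS = (146 − 33)·113 = 12769.

PS = 12769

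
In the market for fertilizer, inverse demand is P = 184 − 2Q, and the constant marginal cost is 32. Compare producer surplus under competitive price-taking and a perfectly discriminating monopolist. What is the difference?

PS rises by 5776

Competitive firms price at marginal cost: P = 32, giving Q = 76.
PS = (32 − 32)·76 = 0.
Under first-degree price discrimination the firm charges each unit its demand price and produces up to where P = MC, i.e. Q = 76. Consumer surplus is zero; producer surplus equals total surplus.
PS = ½·(184 − 32)·76 = 5776.
Change in producer surplus: 5776 − 0 = 5776.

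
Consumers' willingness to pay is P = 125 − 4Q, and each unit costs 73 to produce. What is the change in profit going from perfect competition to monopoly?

Competitive firms price at marginal cost: P = 73, giving Q = 13.
Profit = (73 − 73)·13 = 0.
The monopolist equates marginal revenue to marginal cost: 125 − 8Q = 73, so Q = 6.5. From demand, P = 99.
Profit = (99 − 73)·6.5 = 169.
Change in profit: 169 − 0 = 169.

Profit rises by 169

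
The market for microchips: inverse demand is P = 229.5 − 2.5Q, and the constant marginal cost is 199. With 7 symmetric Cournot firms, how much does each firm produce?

In a 7-firm Cournot equilibrium, symmetry and the first-order condition give q = (229.5 − 199)/(20) = 1.525. So Q = 10.675 and P = 3245/16.

q_i = 1.525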